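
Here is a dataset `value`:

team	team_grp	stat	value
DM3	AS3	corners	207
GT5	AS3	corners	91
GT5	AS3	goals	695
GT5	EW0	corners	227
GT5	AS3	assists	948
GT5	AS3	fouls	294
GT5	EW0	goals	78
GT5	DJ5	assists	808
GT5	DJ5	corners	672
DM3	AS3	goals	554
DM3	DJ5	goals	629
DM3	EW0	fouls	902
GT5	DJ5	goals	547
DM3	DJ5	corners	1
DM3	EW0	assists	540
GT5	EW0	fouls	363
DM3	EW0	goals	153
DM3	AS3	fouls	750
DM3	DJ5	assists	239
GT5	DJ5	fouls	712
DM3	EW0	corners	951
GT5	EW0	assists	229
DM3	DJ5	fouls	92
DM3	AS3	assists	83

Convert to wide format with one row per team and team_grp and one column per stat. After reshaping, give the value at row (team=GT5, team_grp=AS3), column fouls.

Wide layout: rows indexed by team and team_grp, columns are the 4 distinct stat values (corners, goals, assists, fouls).
Cell (team=GT5, team_grp=AS3, stat=fouls) draws from the long row where team=GT5, team_grp=AS3 and stat=fouls, which has value=294.

294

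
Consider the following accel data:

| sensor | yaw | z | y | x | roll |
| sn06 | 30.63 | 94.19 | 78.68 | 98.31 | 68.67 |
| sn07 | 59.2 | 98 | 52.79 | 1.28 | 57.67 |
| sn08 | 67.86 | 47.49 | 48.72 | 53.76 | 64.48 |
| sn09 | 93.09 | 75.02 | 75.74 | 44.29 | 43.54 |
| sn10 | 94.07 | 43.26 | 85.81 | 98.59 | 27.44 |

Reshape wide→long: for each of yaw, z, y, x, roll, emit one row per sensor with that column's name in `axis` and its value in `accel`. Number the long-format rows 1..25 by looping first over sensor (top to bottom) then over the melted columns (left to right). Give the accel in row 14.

25 rows total (5 × 5). Row 14: index ⌊(14-1)/5⌋ = 2 into sensor → sn08; (14-1) mod 5 = 3 into the melted columns → x.
So row 14 is (sn08, x, 53.76); accel = 53.76.

53.76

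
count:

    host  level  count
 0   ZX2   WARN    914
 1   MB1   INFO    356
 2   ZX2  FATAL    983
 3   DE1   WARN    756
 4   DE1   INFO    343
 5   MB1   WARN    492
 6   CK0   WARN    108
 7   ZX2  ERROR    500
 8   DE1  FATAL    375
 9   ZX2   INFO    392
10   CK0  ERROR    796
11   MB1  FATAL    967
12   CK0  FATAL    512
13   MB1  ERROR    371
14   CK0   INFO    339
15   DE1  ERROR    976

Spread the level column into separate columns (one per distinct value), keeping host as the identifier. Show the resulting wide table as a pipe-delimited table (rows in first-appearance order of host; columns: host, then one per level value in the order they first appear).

| host | WARN | INFO | FATAL | ERROR |
| ZX2 | 914 | 392 | 983 | 500 |
| MB1 | 492 | 356 | 967 | 371 |
| DE1 | 756 | 343 | 375 | 976 |
| CK0 | 108 | 339 | 512 | 796 |

Columns: host plus the 4 distinct level values (WARN, INFO, FATAL, ERROR).
For example, row ZX2 column WARN takes count=914 from the long row (ZX2, WARN).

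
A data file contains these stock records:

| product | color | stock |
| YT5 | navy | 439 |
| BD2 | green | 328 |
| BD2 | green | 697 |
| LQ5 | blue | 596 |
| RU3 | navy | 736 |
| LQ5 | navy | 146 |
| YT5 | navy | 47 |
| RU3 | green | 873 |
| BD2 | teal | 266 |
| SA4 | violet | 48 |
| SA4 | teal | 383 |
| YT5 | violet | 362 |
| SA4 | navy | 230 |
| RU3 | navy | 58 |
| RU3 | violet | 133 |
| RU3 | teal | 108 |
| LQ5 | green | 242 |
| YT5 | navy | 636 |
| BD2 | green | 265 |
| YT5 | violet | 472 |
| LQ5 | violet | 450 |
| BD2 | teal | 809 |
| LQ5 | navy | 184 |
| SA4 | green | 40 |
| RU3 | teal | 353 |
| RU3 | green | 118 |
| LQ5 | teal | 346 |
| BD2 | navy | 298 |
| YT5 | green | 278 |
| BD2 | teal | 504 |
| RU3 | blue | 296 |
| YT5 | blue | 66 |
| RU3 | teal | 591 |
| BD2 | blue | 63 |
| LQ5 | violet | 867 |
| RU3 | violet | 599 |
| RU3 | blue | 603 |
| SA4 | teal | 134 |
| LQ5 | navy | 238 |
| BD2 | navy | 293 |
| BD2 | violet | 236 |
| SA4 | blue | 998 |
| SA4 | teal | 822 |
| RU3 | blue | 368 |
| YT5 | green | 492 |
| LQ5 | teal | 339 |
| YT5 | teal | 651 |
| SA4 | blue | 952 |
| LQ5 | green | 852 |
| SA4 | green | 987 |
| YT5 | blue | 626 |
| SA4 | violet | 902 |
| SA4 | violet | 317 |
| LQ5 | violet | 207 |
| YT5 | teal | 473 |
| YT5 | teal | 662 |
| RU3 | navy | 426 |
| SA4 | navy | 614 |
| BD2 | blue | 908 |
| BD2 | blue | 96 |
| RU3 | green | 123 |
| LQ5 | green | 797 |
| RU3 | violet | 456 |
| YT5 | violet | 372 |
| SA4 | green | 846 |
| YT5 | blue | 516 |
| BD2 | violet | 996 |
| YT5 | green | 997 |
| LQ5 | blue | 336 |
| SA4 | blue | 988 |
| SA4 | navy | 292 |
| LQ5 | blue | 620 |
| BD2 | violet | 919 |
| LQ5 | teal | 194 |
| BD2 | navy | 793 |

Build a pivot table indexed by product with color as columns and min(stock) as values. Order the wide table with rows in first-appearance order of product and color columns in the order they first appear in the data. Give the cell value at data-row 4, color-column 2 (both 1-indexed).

118

With rows in first-appearance order of product, row 4 is product=RU3. color columns in first-appearance order: navy, green, blue, teal, violet; column 2 is green.
Long rows with product=RU3, color=green: min(873, 118, 123) = 118.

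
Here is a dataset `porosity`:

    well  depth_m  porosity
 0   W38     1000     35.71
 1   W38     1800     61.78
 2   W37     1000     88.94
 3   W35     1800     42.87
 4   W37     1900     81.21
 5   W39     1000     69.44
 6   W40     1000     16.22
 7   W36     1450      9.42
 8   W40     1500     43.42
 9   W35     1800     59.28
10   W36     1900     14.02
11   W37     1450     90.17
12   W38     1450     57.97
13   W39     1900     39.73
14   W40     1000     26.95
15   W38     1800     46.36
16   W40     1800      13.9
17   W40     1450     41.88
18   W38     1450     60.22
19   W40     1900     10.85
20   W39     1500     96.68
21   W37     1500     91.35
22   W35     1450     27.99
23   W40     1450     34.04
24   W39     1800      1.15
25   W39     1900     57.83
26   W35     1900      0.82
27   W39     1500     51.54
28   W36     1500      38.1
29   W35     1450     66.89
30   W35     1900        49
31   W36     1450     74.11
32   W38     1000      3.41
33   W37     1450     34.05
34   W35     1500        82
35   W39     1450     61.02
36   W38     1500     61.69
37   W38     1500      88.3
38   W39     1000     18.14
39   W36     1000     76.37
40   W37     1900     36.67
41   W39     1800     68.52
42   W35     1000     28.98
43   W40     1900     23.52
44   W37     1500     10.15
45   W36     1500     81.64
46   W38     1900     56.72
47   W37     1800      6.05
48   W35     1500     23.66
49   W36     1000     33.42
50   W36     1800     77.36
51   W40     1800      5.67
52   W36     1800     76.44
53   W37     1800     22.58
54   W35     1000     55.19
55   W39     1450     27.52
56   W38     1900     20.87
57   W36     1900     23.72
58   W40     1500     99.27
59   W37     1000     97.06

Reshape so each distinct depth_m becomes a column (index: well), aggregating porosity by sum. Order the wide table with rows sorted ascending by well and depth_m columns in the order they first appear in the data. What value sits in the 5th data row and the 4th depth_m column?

88.54

With rows sorted ascending by well, row 5 is well=W39. depth_m columns in first-appearance order: 1000, 1800, 1900, 1450, 1500; column 4 is 1450.
Long rows with well=W39, depth_m=1450: 61.02 + 27.52 = 88.54.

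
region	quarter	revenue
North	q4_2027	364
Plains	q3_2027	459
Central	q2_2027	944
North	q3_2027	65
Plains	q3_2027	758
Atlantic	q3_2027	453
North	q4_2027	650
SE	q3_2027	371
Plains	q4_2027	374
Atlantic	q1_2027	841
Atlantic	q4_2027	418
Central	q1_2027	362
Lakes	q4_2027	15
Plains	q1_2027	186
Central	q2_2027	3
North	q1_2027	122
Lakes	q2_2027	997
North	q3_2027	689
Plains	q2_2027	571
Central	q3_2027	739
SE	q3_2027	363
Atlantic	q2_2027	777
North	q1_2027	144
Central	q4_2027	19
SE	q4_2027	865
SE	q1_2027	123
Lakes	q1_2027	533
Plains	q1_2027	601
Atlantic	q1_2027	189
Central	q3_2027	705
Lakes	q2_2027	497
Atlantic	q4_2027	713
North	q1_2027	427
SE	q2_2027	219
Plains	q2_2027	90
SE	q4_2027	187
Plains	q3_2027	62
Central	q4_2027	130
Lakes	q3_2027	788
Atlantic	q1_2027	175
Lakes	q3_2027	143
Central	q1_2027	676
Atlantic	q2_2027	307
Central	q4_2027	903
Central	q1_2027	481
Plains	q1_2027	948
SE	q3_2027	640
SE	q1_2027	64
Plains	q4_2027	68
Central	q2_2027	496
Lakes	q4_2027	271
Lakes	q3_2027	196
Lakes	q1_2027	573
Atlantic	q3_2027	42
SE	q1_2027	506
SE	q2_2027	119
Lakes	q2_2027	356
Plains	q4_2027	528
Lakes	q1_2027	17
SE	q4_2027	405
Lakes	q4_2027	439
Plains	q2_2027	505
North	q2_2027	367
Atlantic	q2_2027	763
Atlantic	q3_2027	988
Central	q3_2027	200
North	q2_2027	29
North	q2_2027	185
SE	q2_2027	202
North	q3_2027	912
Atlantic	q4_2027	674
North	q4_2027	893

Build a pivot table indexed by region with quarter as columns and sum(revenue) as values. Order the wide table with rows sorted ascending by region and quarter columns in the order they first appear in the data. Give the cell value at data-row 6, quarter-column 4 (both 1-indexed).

With rows sorted ascending by region, row 6 is region=SE. quarter columns in first-appearance order: q4_2027, q3_2027, q2_2027, q1_2027; column 4 is q1_2027.
Long rows with region=SE, quarter=q1_2027: 123 + 64 + 506 = 693.

693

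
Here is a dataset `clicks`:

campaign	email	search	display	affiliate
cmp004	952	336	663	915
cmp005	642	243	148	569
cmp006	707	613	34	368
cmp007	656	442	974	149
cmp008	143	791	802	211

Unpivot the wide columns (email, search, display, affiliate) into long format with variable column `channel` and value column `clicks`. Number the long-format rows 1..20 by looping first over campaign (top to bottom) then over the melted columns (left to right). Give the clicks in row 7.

20 rows total (5 × 4). Row 7: index ⌊(7-1)/4⌋ = 1 into campaign → cmp005; (7-1) mod 4 = 2 into the melted columns → display.
So row 7 is (cmp005, display, 148); clicks = 148.

148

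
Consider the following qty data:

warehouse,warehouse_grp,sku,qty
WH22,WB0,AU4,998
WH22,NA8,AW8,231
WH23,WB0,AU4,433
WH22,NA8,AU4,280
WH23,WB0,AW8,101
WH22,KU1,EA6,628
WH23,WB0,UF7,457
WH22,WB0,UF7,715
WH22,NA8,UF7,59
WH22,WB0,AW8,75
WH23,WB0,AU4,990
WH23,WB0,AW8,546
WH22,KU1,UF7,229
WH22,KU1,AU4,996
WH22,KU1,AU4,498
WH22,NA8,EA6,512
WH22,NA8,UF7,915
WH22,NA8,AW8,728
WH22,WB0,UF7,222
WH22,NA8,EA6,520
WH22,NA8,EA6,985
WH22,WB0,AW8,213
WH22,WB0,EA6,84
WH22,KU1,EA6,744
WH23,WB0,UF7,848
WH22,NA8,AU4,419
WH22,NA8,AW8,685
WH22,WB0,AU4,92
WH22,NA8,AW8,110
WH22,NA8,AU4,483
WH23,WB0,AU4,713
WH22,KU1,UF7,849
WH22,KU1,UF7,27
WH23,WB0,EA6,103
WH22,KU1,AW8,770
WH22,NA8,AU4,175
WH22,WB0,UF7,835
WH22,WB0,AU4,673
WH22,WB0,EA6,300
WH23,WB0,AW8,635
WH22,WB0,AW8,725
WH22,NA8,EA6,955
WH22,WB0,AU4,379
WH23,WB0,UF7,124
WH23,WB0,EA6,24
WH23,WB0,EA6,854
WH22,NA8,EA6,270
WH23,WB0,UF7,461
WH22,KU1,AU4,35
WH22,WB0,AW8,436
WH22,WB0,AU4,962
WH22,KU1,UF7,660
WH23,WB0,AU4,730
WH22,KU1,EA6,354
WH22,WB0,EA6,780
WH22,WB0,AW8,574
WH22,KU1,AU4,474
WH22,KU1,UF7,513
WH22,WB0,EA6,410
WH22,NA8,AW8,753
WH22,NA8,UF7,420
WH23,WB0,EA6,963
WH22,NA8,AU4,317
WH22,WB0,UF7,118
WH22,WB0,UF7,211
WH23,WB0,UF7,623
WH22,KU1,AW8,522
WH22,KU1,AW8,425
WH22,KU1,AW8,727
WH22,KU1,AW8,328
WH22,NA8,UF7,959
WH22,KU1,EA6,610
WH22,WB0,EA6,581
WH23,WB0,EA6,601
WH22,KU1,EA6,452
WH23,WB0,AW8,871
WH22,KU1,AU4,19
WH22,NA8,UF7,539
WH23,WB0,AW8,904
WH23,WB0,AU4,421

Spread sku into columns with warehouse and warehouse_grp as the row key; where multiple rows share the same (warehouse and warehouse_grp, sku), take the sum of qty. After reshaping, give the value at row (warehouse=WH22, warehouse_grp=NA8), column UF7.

Rows with warehouse=WH22, warehouse_grp=NA8 and sku=UF7: qty values are 59, 915, 420, 959, 539.
59 + 915 + 420 + 959 + 539 = 2892.

2892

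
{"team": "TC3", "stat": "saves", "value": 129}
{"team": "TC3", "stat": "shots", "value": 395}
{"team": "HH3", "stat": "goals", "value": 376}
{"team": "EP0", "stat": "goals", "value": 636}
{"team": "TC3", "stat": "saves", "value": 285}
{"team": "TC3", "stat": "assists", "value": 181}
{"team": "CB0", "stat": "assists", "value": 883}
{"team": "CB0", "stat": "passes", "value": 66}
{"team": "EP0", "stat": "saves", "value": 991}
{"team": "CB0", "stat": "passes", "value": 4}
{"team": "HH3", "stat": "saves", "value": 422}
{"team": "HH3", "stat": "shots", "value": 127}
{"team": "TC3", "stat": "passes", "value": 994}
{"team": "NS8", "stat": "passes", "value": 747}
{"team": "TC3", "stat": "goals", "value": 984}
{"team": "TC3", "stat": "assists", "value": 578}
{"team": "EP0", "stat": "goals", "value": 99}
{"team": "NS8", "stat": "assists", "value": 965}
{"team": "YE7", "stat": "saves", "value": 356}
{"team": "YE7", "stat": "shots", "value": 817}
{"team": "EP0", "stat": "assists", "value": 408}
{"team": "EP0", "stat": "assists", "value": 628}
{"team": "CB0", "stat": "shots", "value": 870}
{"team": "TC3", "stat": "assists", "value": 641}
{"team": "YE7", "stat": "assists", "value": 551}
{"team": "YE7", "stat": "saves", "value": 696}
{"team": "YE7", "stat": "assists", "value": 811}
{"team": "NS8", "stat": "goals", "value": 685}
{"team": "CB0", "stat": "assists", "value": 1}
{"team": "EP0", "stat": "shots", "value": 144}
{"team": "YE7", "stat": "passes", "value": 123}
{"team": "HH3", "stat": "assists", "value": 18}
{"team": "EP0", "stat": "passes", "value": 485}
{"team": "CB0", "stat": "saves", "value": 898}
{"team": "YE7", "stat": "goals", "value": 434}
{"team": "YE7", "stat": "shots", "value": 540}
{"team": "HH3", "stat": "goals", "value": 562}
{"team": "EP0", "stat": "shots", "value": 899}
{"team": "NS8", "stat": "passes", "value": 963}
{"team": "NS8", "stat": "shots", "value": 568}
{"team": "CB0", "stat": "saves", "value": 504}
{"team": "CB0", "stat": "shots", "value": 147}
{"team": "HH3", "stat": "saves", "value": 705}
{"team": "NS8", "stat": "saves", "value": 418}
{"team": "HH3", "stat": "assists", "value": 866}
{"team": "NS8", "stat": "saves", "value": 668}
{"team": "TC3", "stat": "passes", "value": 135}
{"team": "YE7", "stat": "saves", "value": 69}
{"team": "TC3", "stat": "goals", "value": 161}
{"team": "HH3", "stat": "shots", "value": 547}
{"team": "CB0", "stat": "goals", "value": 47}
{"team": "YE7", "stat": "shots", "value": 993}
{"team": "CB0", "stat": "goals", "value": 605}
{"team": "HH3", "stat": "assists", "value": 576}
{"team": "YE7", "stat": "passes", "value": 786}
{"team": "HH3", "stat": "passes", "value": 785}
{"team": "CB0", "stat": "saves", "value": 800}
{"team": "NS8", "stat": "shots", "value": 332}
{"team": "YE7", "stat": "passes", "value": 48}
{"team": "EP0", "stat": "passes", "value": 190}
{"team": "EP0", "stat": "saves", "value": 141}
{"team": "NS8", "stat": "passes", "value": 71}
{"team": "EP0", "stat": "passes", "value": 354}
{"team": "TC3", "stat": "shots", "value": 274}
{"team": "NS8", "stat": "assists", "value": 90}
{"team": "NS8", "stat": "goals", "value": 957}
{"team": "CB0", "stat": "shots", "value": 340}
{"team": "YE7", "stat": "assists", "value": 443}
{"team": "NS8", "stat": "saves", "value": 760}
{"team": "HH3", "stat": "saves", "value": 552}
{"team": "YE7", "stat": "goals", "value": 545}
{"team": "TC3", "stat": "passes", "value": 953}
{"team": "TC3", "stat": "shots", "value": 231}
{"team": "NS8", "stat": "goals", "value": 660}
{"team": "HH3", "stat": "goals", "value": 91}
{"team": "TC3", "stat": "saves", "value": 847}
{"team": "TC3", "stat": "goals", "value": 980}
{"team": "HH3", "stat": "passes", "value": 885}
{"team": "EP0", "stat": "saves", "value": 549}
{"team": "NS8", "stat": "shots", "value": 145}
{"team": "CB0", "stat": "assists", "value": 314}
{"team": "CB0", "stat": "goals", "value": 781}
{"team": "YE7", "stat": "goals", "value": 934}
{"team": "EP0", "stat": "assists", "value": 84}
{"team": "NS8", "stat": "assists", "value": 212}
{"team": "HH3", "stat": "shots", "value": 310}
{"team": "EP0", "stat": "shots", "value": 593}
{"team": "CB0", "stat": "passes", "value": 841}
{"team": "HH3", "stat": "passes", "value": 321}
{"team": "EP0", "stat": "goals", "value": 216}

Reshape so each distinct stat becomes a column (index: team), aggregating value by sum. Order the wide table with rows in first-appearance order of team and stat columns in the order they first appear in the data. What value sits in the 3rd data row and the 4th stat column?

With rows in first-appearance order of team, row 3 is team=EP0. stat columns in first-appearance order: saves, shots, goals, assists, passes; column 4 is assists.
Long rows with team=EP0, stat=assists: 408 + 628 + 84 = 1120.

1120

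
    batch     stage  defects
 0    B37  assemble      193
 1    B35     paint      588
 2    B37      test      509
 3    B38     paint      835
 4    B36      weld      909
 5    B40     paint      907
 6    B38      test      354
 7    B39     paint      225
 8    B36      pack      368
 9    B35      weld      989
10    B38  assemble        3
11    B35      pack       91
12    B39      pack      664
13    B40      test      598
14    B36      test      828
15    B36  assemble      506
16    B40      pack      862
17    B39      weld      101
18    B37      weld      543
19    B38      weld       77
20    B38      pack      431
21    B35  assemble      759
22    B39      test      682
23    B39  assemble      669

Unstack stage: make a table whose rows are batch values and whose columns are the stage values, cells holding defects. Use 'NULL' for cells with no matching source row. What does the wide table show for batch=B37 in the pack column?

No long-format row has batch=B37 and stage=pack, so the cell is NULL.

NULL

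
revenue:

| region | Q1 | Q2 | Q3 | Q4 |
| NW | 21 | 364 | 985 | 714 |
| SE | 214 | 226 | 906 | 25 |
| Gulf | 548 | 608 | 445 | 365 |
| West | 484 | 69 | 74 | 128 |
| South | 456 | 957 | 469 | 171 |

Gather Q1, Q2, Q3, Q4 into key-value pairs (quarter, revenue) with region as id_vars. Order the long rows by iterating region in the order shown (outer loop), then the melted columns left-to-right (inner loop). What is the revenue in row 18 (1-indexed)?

20 rows total (5 × 4). Row 18: index ⌊(18-1)/4⌋ = 4 into region → South; (18-1) mod 4 = 1 into the melted columns → Q2.
So row 18 is (South, Q2, 957); revenue = 957.

957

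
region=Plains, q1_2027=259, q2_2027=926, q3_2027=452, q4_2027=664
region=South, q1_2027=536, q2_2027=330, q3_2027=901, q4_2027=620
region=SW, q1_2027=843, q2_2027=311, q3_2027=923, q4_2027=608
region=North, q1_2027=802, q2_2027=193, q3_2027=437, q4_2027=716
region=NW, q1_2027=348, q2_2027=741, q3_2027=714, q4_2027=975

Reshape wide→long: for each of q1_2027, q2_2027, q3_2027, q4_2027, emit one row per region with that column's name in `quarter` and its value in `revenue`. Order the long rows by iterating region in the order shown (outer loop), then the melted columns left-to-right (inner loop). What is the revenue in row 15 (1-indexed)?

437

20 rows total (5 × 4). Row 15: index ⌊(15-1)/4⌋ = 3 into region → North; (15-1) mod 4 = 2 into the melted columns → q3_2027.
So row 15 is (North, q3_2027, 437); revenue = 437.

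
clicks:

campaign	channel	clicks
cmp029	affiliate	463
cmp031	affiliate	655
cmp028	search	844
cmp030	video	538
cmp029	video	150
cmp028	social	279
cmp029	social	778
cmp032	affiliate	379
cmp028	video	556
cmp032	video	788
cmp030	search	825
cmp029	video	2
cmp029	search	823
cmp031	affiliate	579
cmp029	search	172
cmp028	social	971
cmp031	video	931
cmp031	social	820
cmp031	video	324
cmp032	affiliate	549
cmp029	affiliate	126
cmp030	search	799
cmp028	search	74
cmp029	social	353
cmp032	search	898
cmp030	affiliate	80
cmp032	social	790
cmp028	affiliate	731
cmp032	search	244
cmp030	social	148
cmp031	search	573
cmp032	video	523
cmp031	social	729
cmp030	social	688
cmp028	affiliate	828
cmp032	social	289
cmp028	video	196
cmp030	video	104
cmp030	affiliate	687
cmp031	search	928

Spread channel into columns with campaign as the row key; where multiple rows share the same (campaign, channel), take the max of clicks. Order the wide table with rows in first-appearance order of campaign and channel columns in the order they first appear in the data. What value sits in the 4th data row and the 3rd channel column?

538

With rows in first-appearance order of campaign, row 4 is campaign=cmp030. channel columns in first-appearance order: affiliate, search, video, social; column 3 is video.
Long rows with campaign=cmp030, channel=video: max(538, 104) = 538.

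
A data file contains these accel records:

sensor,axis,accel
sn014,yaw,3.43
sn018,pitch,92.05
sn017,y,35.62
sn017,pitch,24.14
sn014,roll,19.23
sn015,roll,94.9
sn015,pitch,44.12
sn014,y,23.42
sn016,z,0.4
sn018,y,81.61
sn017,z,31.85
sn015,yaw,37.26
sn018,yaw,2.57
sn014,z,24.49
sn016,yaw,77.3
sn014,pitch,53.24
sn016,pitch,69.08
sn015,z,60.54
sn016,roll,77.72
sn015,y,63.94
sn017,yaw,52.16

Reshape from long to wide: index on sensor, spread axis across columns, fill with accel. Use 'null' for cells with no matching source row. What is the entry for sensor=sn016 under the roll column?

77.72

The long row with sensor=sn016, axis=roll has accel=77.72.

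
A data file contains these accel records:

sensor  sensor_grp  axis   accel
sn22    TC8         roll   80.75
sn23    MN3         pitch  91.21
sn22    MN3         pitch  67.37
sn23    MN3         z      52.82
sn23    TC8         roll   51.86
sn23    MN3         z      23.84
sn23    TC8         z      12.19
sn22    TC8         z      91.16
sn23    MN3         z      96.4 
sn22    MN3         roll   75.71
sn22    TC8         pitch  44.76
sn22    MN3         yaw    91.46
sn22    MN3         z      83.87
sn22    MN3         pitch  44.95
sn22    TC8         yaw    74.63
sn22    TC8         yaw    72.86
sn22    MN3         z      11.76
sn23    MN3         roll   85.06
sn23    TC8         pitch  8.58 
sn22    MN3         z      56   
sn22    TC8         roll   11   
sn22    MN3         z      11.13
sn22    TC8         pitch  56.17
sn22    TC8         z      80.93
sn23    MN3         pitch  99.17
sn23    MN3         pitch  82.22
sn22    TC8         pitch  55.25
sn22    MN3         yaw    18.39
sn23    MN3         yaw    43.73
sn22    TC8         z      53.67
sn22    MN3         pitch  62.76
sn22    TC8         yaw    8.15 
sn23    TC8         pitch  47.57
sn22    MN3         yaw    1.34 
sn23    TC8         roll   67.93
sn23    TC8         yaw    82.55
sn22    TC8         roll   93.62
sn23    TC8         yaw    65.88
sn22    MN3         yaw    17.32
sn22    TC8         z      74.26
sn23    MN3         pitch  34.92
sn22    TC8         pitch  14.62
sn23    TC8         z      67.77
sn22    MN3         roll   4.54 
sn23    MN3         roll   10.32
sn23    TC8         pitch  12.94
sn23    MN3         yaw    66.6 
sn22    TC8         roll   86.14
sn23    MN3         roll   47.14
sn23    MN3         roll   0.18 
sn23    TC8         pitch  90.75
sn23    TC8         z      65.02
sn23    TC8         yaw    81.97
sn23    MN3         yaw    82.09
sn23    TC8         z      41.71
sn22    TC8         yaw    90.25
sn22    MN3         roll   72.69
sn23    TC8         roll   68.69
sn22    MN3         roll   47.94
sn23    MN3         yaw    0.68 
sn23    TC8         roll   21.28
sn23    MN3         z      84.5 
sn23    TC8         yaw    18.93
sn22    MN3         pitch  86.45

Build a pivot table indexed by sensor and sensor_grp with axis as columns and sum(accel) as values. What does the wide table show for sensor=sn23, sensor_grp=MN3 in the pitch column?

Rows with sensor=sn23, sensor_grp=MN3 and axis=pitch: accel values are 91.21, 99.17, 82.22, 34.92.
91.21 + 99.17 + 82.22 + 34.92 = 307.52.

307.52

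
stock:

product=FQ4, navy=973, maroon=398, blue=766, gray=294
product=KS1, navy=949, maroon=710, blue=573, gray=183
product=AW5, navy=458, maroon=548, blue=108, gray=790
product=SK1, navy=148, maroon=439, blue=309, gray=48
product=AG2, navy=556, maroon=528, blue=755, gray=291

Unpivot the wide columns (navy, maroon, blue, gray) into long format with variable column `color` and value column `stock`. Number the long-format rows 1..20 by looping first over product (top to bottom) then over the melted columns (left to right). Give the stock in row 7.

573

20 rows total (5 × 4). Row 7: index ⌊(7-1)/4⌋ = 1 into product → KS1; (7-1) mod 4 = 2 into the melted columns → blue.
So row 7 is (KS1, blue, 573); stock = 573.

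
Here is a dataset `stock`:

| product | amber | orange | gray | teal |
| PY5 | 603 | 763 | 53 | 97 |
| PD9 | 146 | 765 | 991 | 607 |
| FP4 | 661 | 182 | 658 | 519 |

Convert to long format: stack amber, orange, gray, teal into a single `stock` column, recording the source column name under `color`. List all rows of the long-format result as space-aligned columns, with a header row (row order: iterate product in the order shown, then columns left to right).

product  color   stock
PY5      amber   603  
PY5      orange  763  
PY5      gray    53   
PY5      teal    97   
PD9      amber   146  
PD9      orange  765  
PD9      gray    991  
PD9      teal    607  
FP4      amber   661  
FP4      orange  182  
FP4      gray    658  
FP4      teal    519  

Each (product, column) pair becomes one row: 3 × 4 = 12 rows.
For example, (PY5, amber) → stock=603.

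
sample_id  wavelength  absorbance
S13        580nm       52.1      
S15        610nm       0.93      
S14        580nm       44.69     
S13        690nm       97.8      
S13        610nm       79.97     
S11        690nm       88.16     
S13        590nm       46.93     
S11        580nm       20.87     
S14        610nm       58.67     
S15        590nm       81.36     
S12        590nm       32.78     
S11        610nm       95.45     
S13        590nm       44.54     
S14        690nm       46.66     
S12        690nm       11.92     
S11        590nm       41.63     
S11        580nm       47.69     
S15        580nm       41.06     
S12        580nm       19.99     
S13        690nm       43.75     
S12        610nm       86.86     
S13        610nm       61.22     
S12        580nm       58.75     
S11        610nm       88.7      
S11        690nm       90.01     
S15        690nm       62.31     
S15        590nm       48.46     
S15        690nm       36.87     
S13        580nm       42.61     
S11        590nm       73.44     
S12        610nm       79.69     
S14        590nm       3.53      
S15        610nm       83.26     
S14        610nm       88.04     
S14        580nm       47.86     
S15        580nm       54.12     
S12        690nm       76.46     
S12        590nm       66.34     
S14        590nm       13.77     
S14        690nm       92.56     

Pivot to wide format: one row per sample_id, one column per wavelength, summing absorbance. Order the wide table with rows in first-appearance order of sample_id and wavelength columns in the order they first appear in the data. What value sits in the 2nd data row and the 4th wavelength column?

129.82

With rows in first-appearance order of sample_id, row 2 is sample_id=S15. wavelength columns in first-appearance order: 580nm, 610nm, 690nm, 590nm; column 4 is 590nm.
Long rows with sample_id=S15, wavelength=590nm: 81.36 + 48.46 = 129.82.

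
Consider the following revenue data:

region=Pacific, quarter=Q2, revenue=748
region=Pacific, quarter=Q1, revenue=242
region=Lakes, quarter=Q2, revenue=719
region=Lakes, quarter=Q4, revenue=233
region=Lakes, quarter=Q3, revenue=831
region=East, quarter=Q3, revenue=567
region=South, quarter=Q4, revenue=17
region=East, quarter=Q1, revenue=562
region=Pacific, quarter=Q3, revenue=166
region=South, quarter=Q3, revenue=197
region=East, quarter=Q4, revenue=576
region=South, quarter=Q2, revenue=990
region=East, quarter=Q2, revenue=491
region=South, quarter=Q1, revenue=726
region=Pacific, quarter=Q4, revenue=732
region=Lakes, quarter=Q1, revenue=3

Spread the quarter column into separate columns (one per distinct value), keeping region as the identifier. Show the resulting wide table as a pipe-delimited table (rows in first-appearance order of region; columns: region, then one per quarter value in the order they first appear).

Columns: region plus the 4 distinct quarter values (Q2, Q1, Q4, Q3).
For example, row Pacific column Q2 takes revenue=748 from the long row (Pacific, Q2).

| region | Q2 | Q1 | Q4 | Q3 |
| Pacific | 748 | 242 | 732 | 166 |
| Lakes | 719 | 3 | 233 | 831 |
| East | 491 | 562 | 576 | 567 |
| South | 990 | 726 | 17 | 197 |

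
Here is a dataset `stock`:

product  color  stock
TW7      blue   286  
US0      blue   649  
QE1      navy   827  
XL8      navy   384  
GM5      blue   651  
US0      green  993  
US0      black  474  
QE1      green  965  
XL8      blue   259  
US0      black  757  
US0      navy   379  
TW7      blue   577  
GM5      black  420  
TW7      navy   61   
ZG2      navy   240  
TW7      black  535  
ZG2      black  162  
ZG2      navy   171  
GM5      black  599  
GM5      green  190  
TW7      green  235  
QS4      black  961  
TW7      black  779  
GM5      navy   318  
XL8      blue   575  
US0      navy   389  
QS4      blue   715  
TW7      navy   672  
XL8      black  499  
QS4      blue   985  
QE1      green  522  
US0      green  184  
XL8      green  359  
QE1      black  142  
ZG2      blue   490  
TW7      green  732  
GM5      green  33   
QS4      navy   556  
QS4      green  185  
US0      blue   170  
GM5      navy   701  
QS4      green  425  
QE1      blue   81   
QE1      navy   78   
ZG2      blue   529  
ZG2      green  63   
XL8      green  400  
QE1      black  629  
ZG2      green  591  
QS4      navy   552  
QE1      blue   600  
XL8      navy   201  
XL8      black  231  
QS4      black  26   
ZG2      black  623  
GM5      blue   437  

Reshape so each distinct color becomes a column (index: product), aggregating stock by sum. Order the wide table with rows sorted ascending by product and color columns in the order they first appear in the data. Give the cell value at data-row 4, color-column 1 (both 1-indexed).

863

With rows sorted ascending by product, row 4 is product=TW7. color columns in first-appearance order: blue, navy, green, black; column 1 is blue.
Long rows with product=TW7, color=blue: 286 + 577 = 863.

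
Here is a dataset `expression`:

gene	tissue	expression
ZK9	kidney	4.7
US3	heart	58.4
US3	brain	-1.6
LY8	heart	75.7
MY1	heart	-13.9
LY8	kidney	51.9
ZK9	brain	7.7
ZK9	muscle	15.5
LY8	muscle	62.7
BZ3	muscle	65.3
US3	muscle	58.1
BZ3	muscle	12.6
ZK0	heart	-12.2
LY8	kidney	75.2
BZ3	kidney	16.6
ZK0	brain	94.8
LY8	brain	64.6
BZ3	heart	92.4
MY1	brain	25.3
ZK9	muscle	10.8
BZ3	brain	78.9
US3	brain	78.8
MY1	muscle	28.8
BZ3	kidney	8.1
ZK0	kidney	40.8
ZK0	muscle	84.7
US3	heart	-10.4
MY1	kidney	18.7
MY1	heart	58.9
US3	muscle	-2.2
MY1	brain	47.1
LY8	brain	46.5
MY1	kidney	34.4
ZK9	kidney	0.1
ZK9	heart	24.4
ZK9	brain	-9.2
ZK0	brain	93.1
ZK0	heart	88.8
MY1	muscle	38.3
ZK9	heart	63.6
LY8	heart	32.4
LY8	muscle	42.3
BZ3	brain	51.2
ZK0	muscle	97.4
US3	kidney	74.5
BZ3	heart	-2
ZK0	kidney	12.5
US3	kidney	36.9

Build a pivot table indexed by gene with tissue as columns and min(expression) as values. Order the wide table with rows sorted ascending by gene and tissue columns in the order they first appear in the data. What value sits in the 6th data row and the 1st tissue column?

With rows sorted ascending by gene, row 6 is gene=ZK9. tissue columns in first-appearance order: kidney, heart, brain, muscle; column 1 is kidney.
Long rows with gene=ZK9, tissue=kidney: min(4.7, 0.1) = 0.1.

0.1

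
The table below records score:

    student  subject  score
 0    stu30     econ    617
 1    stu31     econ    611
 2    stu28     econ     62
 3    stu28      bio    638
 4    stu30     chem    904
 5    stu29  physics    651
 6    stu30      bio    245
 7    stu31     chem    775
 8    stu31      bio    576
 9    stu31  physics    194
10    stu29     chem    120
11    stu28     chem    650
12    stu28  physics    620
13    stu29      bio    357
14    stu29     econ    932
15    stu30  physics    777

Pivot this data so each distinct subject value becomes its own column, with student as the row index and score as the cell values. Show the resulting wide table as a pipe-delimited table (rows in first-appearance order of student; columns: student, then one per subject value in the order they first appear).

Columns: student plus the 4 distinct subject values (econ, bio, chem, physics).
For example, row stu30 column econ takes score=617 from the long row (stu30, econ).

| student | econ | bio | chem | physics |
| stu30 | 617 | 245 | 904 | 777 |
| stu31 | 611 | 576 | 775 | 194 |
| stu28 | 62 | 638 | 650 | 620 |
| stu29 | 932 | 357 | 120 | 651 |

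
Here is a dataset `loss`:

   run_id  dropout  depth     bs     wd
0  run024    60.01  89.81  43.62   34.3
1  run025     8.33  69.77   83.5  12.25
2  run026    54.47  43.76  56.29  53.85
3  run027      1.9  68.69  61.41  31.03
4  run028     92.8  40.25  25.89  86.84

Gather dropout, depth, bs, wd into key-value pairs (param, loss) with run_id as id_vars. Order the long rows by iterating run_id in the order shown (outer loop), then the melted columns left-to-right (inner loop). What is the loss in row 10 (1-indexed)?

43.76

20 rows total (5 × 4). Row 10: index ⌊(10-1)/4⌋ = 2 into run_id → run026; (10-1) mod 4 = 1 into the melted columns → depth.
So row 10 is (run026, depth, 43.76); loss = 43.76.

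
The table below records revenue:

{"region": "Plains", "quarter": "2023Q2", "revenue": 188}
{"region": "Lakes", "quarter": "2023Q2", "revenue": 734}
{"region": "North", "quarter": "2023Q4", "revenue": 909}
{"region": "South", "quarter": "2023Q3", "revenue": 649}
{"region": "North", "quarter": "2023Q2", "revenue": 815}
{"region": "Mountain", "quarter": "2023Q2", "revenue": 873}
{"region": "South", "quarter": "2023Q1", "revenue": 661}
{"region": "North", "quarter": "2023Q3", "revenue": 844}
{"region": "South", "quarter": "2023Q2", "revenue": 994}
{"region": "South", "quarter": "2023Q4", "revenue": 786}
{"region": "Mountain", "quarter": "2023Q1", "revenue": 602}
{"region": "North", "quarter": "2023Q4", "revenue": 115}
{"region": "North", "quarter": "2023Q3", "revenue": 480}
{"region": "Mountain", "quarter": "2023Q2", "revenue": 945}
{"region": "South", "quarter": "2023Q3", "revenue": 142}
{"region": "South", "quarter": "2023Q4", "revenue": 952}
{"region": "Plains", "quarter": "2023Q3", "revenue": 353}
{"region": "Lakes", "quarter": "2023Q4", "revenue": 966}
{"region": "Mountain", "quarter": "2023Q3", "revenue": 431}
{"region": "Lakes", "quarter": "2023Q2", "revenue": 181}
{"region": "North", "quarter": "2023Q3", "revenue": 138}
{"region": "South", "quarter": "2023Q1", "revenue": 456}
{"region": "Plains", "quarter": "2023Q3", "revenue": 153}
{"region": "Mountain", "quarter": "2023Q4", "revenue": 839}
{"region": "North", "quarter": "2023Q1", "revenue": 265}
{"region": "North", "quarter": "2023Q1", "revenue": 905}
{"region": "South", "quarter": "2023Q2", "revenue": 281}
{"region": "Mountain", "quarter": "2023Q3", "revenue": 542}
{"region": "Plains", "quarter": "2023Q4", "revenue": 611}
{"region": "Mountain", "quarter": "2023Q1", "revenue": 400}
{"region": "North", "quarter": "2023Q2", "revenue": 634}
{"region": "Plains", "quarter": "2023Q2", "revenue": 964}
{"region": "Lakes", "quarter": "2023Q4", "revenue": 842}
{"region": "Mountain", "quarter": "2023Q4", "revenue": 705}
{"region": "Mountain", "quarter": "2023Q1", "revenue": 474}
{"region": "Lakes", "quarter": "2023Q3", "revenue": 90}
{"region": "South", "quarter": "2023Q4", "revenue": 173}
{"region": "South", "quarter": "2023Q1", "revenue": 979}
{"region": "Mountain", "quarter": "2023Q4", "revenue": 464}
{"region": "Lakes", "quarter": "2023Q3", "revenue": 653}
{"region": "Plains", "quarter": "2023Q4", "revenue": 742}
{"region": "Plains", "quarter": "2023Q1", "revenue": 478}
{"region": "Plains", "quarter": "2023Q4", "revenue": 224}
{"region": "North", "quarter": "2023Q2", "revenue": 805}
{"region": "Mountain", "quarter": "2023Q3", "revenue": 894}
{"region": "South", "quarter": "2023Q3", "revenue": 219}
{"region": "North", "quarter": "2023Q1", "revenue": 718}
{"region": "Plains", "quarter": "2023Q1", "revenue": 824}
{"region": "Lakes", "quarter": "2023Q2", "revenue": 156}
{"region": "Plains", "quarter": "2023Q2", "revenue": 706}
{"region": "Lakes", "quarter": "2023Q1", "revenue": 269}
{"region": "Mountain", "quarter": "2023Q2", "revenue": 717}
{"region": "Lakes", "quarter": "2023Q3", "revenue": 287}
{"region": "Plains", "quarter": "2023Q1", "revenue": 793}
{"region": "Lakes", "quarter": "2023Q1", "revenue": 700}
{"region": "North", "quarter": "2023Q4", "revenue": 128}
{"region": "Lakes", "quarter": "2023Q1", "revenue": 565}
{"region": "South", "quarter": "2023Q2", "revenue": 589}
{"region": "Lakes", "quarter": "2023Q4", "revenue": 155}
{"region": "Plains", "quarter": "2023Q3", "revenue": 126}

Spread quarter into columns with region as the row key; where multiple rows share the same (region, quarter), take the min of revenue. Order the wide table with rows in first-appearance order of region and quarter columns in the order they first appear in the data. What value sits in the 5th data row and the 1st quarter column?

717

With rows in first-appearance order of region, row 5 is region=Mountain. quarter columns in first-appearance order: 2023Q2, 2023Q4, 2023Q3, 2023Q1; column 1 is 2023Q2.
Long rows with region=Mountain, quarter=2023Q2: min(873, 945, 717) = 717.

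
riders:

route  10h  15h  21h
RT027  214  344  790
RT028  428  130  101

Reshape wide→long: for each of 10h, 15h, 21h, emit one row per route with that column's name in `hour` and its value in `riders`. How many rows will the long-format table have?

6

2 route values × 3 melted columns = 6 rows.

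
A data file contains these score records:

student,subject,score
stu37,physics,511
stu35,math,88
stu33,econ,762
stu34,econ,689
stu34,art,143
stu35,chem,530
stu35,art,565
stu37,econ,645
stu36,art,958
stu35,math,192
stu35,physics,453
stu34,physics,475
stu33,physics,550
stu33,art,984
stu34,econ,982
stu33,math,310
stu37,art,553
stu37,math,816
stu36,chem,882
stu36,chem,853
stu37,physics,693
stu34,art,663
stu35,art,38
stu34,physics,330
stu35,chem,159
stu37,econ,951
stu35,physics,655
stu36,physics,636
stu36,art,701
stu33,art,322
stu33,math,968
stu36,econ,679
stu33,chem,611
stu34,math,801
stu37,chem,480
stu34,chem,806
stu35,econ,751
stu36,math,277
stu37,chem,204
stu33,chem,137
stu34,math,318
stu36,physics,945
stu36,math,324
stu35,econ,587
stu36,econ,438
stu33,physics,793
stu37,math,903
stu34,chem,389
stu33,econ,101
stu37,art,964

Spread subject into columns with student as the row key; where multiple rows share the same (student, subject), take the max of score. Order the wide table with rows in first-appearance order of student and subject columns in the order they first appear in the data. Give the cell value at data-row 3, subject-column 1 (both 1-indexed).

With rows in first-appearance order of student, row 3 is student=stu33. subject columns in first-appearance order: physics, math, econ, art, chem; column 1 is physics.
Long rows with student=stu33, subject=physics: max(550, 793) = 793.

793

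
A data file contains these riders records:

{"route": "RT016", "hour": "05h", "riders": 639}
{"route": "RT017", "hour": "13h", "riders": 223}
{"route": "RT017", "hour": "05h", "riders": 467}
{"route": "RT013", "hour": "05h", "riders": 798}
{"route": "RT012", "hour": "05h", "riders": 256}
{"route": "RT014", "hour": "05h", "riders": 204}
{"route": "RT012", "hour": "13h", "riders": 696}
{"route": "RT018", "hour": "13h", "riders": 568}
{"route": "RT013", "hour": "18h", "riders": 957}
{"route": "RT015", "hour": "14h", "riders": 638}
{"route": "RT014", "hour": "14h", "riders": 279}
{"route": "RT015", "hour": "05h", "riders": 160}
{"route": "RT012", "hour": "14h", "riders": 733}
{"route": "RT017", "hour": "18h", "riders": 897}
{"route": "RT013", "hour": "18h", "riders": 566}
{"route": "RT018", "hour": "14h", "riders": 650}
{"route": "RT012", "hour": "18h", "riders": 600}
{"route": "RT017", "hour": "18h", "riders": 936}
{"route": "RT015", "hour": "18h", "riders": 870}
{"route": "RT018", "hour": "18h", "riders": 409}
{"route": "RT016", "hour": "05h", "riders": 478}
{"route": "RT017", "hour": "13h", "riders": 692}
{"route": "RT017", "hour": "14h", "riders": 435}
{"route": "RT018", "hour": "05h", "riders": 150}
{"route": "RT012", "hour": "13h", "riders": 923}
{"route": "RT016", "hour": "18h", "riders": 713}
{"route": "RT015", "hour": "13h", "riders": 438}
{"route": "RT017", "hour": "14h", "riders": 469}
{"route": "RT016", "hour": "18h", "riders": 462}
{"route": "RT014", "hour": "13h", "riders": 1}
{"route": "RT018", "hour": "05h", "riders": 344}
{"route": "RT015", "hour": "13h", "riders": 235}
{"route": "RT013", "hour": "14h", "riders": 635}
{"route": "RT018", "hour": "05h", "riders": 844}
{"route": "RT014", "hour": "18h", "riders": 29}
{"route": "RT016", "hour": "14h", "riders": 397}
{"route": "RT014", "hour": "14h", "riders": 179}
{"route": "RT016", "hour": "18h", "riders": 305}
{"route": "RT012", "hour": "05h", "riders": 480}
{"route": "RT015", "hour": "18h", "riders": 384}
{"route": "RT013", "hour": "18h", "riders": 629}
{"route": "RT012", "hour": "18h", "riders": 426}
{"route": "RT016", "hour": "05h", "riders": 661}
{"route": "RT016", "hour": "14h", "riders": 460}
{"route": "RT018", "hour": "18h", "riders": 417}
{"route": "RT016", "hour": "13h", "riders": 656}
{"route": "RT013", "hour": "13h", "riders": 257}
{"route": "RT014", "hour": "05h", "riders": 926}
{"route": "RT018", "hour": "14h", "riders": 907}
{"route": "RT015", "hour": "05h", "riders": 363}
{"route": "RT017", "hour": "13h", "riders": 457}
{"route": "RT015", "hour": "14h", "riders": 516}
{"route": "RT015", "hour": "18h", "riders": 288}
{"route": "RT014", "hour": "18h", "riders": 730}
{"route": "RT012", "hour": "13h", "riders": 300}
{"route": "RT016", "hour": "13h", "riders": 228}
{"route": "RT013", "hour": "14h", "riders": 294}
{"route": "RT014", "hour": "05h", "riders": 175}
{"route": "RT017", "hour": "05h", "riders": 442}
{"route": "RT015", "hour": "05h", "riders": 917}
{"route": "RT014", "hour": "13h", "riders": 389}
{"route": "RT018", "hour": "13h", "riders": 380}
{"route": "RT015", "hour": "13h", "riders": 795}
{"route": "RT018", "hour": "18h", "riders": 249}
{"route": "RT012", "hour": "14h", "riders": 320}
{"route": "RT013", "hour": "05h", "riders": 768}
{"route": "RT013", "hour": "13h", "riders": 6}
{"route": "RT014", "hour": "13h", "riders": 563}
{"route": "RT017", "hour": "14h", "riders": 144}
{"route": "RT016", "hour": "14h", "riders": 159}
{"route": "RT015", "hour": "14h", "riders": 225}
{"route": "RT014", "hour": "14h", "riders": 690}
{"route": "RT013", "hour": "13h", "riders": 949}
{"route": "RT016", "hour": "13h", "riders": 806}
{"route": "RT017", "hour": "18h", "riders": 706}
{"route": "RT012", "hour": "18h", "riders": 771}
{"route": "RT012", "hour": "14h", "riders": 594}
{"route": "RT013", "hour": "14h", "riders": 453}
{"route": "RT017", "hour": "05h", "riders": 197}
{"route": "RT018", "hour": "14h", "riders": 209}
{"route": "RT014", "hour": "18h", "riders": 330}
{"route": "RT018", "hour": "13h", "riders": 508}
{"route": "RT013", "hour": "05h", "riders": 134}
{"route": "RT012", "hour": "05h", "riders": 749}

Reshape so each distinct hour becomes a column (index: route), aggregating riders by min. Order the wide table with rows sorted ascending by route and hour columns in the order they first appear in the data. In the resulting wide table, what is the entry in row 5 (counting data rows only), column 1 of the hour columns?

478

With rows sorted ascending by route, row 5 is route=RT016. hour columns in first-appearance order: 05h, 13h, 18h, 14h; column 1 is 05h.
Long rows with route=RT016, hour=05h: min(639, 478, 661) = 478.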